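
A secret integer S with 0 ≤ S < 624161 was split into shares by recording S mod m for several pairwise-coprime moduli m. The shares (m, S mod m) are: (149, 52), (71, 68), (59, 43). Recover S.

The moduli are pairwise coprime; N = 149·71·59 = 624161.
N/149 = 4189; 4189 ≡ 17 (mod 149); 17·114 ≡ 1, so inverse 114.
N/71 = 8791; 8791 ≡ 58 (mod 71); 58·60 ≡ 1, so inverse 60.
N/59 = 10579; 10579 ≡ 18 (mod 59); 18·23 ≡ 1, so inverse 23.
S ≡ 52·4189·114 + 68·8791·60 + 43·10579·23 = 71162303.
71162303 mod 624161 = 7949.

7949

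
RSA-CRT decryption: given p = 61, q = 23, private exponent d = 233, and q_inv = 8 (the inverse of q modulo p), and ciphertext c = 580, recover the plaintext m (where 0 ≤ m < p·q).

67

d_p = d mod (p−1) = 233 mod 60 = 53; d_q = d mod (q−1) = 13.
m₁ = c^(d_p) mod p: c ≡ 31 (mod 61), and 31^53 mod 61 = 6.
m₂ = c^(d_q) mod q: c ≡ 5 (mod 23), and 5^13 mod 23 = 21.
h = q_inv·(m₁ − m₂) mod p = 8·(6 − 21) mod 61 = 2.
m = m₂ + h·q = 21 + 2·23 = 67.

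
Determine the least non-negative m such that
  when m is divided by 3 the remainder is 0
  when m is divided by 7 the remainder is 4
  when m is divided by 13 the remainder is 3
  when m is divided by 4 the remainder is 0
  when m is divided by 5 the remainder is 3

From m ≡ 0 (mod 3) write m = 0 + 3t. Substituting into m ≡ 4 (mod 7) gives 3t ≡ 4 (mod 7), and since 3⁻¹ ≡ 5 (mod 7), t ≡ 6. Hence m ≡ 0 + 3·6 = 18 (mod 21).
From m ≡ 18 (mod 21) write m = 18 + 21t. Substituting into m ≡ 3 (mod 13) gives 21t ≡ 11 (mod 13), and since 8⁻¹ ≡ 5 (mod 13), t ≡ 3. Hence m ≡ 18 + 21·3 = 81 (mod 273).
From m ≡ 81 (mod 273) write m = 81 + 273t. Substituting into m ≡ 0 (mod 4) gives 273t ≡ 3 (mod 4), and since 1⁻¹ ≡ 1 (mod 4), t ≡ 3. Hence m ≡ 81 + 273·3 = 900 (mod 1092).
From m ≡ 900 (mod 1092) write m = 900 + 1092t. Substituting into m ≡ 3 (mod 5) gives 1092t ≡ 3 (mod 5), and since 2⁻¹ ≡ 3 (mod 5), t ≡ 4. Hence m ≡ 900 + 1092·4 = 5268 (mod 5460).

5268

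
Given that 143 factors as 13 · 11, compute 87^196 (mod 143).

Mod 13: 87 ≡ 9; by Fermat, exponent reduces to 196 mod 12 = 4; 9^4 ≡ 9 (mod 13).
Mod 11: 87 ≡ 10; by Fermat, exponent reduces to 196 mod 10 = 6; 10^6 ≡ 1 (mod 11).
Combine by CRT: x ≡ 9 (mod 13), x ≡ 1 (mod 11) ⇒ x ≡ 100 (mod 143).

100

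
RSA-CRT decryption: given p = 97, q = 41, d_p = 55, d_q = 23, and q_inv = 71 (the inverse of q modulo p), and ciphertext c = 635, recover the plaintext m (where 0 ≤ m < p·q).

2137

m₁ = c^(d_p) mod p: c ≡ 53 (mod 97), and 53^55 mod 97 = 3.
m₂ = c^(d_q) mod q: c ≡ 20 (mod 41), and 20^23 mod 41 = 5.
h = q_inv·(m₁ − m₂) mod p = 71·(3 − 5) mod 97 = 52.
m = m₂ + h·q = 5 + 52·41 = 2137.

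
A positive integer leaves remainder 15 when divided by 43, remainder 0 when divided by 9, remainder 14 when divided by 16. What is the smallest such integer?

The moduli are pairwise coprime; N = 43·9·16 = 6192.
N/43 = 144; 144 ≡ 15 (mod 43); 15·23 ≡ 1, so inverse 23.
N/9 = 688; 688 ≡ 4 (mod 9); 4·7 ≡ 1, so inverse 7.
N/16 = 387; 387 ≡ 3 (mod 16); 3·11 ≡ 1, so inverse 11.
t ≡ 15·144·23 + 0·688·7 + 14·387·11 = 109278.
109278 mod 6192 = 4014.

4014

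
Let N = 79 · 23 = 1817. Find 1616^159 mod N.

1152

Mod 79: 1616 ≡ 36; by Fermat, exponent reduces to 159 mod 78 = 3; 36^3 ≡ 46 (mod 79).
Mod 23: 1616 ≡ 6; by Fermat, exponent reduces to 159 mod 22 = 5; 6^5 ≡ 2 (mod 23).
Combine by CRT: x ≡ 46 (mod 79), x ≡ 2 (mod 23) ⇒ x ≡ 1152 (mod 1817).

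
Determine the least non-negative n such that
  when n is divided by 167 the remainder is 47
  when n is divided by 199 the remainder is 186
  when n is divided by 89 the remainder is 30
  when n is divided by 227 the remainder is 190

Combine the congruences pairwise.
From n ≡ 47 (mod 167) write n = 47 + 167t. Substituting into n ≡ 186 (mod 199) gives 167t ≡ 139 (mod 199), and since 167⁻¹ ≡ 143 (mod 199), t ≡ 176. Hence n ≡ 47 + 167·176 = 29439 (mod 33233).
From n ≡ 29439 (mod 33233) write n = 29439 + 33233t. Substituting into n ≡ 30 (mod 89) gives 33233t ≡ 50 (mod 89), and since 36⁻¹ ≡ 47 (mod 89), t ≡ 36. Hence n ≡ 29439 + 33233·36 = 1225827 (mod 2957737).
From n ≡ 1225827 (mod 2957737) write n = 1225827 + 2957737t. Substituting into n ≡ 190 (mod 227) gives 2957737t ≡ 163 (mod 227), and since 154⁻¹ ≡ 199 (mod 227), t ≡ 203. Hence n ≡ 1225827 + 2957737·203 = 601646438 (mod 671406299).

601646438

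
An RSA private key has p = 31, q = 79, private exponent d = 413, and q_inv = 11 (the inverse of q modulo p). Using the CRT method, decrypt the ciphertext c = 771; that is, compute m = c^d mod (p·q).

2199

d_p = d mod (p−1) = 413 mod 30 = 23; d_q = d mod (q−1) = 23.
m₁ = c^(d_p) mod p: c ≡ 27 (mod 31), and 27^23 mod 31 = 29.
m₂ = c^(d_q) mod q: c ≡ 60 (mod 79), and 60^23 mod 79 = 66.
h = q_inv·(m₁ − m₂) mod p = 11·(29 − 66) mod 31 = 27.
m = m₂ + h·q = 66 + 27·79 = 2199.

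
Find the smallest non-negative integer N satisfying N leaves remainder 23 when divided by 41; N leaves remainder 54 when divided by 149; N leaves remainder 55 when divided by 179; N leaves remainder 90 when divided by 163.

Combine the congruences pairwise.
From N ≡ 23 (mod 41) write N = 23 + 41t. Substituting into N ≡ 54 (mod 149) gives 41t ≡ 31 (mod 149), and since 41⁻¹ ≡ 40 (mod 149), t ≡ 48. Hence N ≡ 23 + 41·48 = 1991 (mod 6109).
From N ≡ 1991 (mod 6109) write N = 1991 + 6109t. Substituting into N ≡ 55 (mod 179) gives 6109t ≡ 33 (mod 179), and since 23⁻¹ ≡ 109 (mod 179), t ≡ 17. Hence N ≡ 1991 + 6109·17 = 105844 (mod 1093511).
From N ≡ 105844 (mod 1093511) write N = 105844 + 1093511t. Substituting into N ≡ 90 (mod 163) gives 1093511t ≡ 33 (mod 163), and since 107⁻¹ ≡ 32 (mod 163), t ≡ 78. Hence N ≡ 105844 + 1093511·78 = 85399702 (mod 178242293).

85399702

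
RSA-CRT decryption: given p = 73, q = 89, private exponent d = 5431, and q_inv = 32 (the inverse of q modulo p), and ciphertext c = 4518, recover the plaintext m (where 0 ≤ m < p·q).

d_p = d mod (p−1) = 5431 mod 72 = 31; d_q = d mod (q−1) = 63.
m₁ = c^(d_p) mod p: c ≡ 65 (mod 73), and 65^31 mod 73 = 65.
m₂ = c^(d_q) mod q: c ≡ 68 (mod 89), and 68^63 mod 89 = 18.
h = q_inv·(m₁ − m₂) mod p = 32·(65 − 18) mod 73 = 44.
m = m₂ + h·q = 18 + 44·89 = 3934.

3934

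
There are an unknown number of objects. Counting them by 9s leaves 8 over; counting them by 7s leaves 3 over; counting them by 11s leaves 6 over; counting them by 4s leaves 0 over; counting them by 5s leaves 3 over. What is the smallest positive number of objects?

The moduli are pairwise coprime; M = 9·7·11·4·5 = 13860.
M/9 = 1540; 1540 ≡ 1 (mod 9), inverse 1.
M/7 = 1980; 1980 ≡ 6 (mod 7); 6·6 ≡ 1, so inverse 6.
M/11 = 1260; 1260 ≡ 6 (mod 11); 6·2 ≡ 1, so inverse 2.
M/4 = 3465; 3465 ≡ 1 (mod 4), inverse 1.
M/5 = 2772; 2772 ≡ 2 (mod 5); 2·3 ≡ 1, so inverse 3.
N ≡ 8·1540·1 + 3·1980·6 + 6·1260·2 + 0·3465·1 + 3·2772·3 = 88028.
88028 mod 13860 = 4868.

4868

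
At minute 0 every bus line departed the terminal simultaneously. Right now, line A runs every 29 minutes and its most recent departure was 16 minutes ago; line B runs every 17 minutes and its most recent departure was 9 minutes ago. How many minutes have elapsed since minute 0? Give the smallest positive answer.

From t ≡ 16 (mod 29) write t = 16 + 29s. Substituting into t ≡ 9 (mod 17) gives 29s ≡ 10 (mod 17), and since 12⁻¹ ≡ 10 (mod 17), s ≡ 15. Hence t ≡ 16 + 29·15 = 451 (mod 493).

451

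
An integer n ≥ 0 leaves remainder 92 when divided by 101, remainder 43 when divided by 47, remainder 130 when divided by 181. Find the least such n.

Combine the congruences pairwise.
From n ≡ 92 (mod 101) write n = 92 + 101t. Substituting into n ≡ 43 (mod 47) gives 101t ≡ 45 (mod 47), and since 7⁻¹ ≡ 27 (mod 47), t ≡ 40. Hence n ≡ 92 + 101·40 = 4132 (mod 4747).
From n ≡ 4132 (mod 4747) write n = 4132 + 4747t. Substituting into n ≡ 130 (mod 181) gives 4747t ≡ 161 (mod 181), and since 41⁻¹ ≡ 53 (mod 181), t ≡ 26. Hence n ≡ 4132 + 4747·26 = 127554 (mod 859207).

127554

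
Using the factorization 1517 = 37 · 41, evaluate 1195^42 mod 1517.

Mod 37: 1195 ≡ 11; by Fermat, exponent reduces to 42 mod 36 = 6; 11^6 ≡ 1 (mod 37).
Mod 41: 1195 ≡ 6; by Fermat, exponent reduces to 42 mod 40 = 2; 6^2 ≡ 36 (mod 41).
Combine by CRT: x ≡ 1 (mod 37), x ≡ 36 (mod 41) ⇒ x ≡ 815 (mod 1517).

815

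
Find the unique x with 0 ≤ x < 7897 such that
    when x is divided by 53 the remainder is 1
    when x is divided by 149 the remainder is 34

From x ≡ 1 (mod 53) write x = 1 + 53t. Substituting into x ≡ 34 (mod 149) gives 53t ≡ 33 (mod 149), and since 53⁻¹ ≡ 45 (mod 149), t ≡ 144. Hence x ≡ 1 + 53·144 = 7633 (mod 7897).

7633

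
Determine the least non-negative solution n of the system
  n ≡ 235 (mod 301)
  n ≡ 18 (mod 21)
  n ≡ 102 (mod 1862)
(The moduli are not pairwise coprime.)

gcd(301, 21) = 7 and 7 | (18 − 235), so the pair is consistent; merging gives n ≡ 837 (mod 903), where 903 = lcm(301, 21).
gcd(903, 1862) = 7 and 7 | (102 − 837), so the pair is consistent; merging gives n ≡ 234714 (mod 240198), where 240198 = lcm(903, 1862).
The solution is unique modulo lcm(301, 21, 1862) = 240198.

234714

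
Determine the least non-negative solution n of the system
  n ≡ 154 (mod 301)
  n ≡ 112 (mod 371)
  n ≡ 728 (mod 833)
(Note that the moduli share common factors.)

29050

gcd(301, 371) = 7 and 7 | (112 − 154), so the pair is consistent; merging gives n ≡ 13097 (mod 15953), where 15953 = lcm(301, 371).
gcd(15953, 833) = 7 and 7 | (728 − 13097), so the pair is consistent; merging gives n ≡ 29050 (mod 1898407), where 1898407 = lcm(15953, 833).
The solution is unique modulo lcm(301, 371, 833) = 1898407.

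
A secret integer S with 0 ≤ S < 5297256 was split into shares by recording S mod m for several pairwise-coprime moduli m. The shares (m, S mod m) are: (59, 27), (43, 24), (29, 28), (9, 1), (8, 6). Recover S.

The moduli are pairwise coprime; N = 59·43·29·9·8 = 5297256.
N/59 = 89784; 89784 ≡ 45 (mod 59); 45·21 ≡ 1, so inverse 21.
N/43 = 123192; 123192 ≡ 40 (mod 43); 40·14 ≡ 1, so inverse 14.
N/29 = 182664; 182664 ≡ 22 (mod 29); 22·4 ≡ 1, so inverse 4.
N/9 = 588584; 588584 ≡ 2 (mod 9); 2·5 ≡ 1, so inverse 5.
N/8 = 662157; 662157 ≡ 5 (mod 8); 5·5 ≡ 1, so inverse 5.
S ≡ 27·89784·21 + 24·123192·14 + 28·182664·4 + 1·588584·5 + 6·662157·5 = 135566038.
135566038 mod 5297256 = 3134638.

3134638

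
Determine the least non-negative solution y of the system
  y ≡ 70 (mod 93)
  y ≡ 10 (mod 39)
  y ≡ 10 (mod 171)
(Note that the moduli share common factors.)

gcd(93, 39) = 3 and 3 | (10 − 70), so the pair is consistent; merging gives y ≡ 907 (mod 1209), where 1209 = lcm(93, 39).
gcd(1209, 171) = 3 and 3 | (10 − 907), so the pair is consistent; merging gives y ≡ 31132 (mod 68913), where 68913 = lcm(1209, 171).
The solution is unique modulo lcm(93, 39, 171) = 68913.

31132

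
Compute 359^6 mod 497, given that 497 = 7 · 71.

Mod 7: 359 ≡ 2; since 6 | 6, by Fermat 2^6 ≡ 1 (mod 7).
Mod 71: 359 ≡ 4; 4^6 ≡ 49 (mod 71).
Combine by CRT: x ≡ 1 (mod 7), x ≡ 49 (mod 71) ⇒ x ≡ 120 (mod 497).

120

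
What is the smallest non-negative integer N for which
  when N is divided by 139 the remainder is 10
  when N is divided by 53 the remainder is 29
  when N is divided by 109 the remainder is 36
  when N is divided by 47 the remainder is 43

8310959

From N ≡ 10 (mod 139) write N = 10 + 139t. Substituting into N ≡ 29 (mod 53) gives 139t ≡ 19 (mod 53), and since 33⁻¹ ≡ 45 (mod 53), t ≡ 7. Hence N ≡ 10 + 139·7 = 983 (mod 7367).
From N ≡ 983 (mod 7367) write N = 983 + 7367t. Substituting into N ≡ 36 (mod 109) gives 7367t ≡ 34 (mod 109), and since 64⁻¹ ≡ 46 (mod 109), t ≡ 38. Hence N ≡ 983 + 7367·38 = 280929 (mod 803003).
From N ≡ 280929 (mod 803003) write N = 280929 + 803003t. Substituting into N ≡ 43 (mod 47) gives 803003t ≡ 33 (mod 47), and since 8⁻¹ ≡ 6 (mod 47), t ≡ 10. Hence N ≡ 280929 + 803003·10 = 8310959 (mod 37741141).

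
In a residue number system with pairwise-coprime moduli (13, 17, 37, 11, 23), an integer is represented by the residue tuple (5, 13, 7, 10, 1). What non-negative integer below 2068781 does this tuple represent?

181862

From x ≡ 5 (mod 13) write x = 5 + 13t. Substituting into x ≡ 13 (mod 17) gives 13t ≡ 8 (mod 17), and since 13⁻¹ ≡ 4 (mod 17), t ≡ 15. Hence x ≡ 5 + 13·15 = 200 (mod 221).
From x ≡ 200 (mod 221) write x = 200 + 221t. Substituting into x ≡ 7 (mod 37) gives 221t ≡ 29 (mod 37), and since 36⁻¹ ≡ 36 (mod 37), t ≡ 8. Hence x ≡ 200 + 221·8 = 1968 (mod 8177).
From x ≡ 1968 (mod 8177) write x = 1968 + 8177t. Substituting into x ≡ 10 (mod 11) gives 8177t ≡ 0 (mod 11), and since 4⁻¹ ≡ 3 (mod 11), t ≡ 0. Hence x ≡ 1968 + 8177·0 = 1968 (mod 89947).
From x ≡ 1968 (mod 89947) write x = 1968 + 89947t. Substituting into x ≡ 1 (mod 23) gives 89947t ≡ 11 (mod 23), and since 17⁻¹ ≡ 19 (mod 23), t ≡ 2. Hence x ≡ 1968 + 89947·2 = 181862 (mod 2068781).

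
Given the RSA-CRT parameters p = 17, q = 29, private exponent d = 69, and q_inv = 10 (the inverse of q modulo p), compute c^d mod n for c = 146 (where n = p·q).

465

d_p = d mod (p−1) = 69 mod 16 = 5; d_q = d mod (q−1) = 13.
m₁ = c^(d_p) mod p: c ≡ 10 (mod 17), and 10^5 mod 17 = 6.
m₂ = c^(d_q) mod q: c ≡ 1 (mod 29), and 1^13 mod 29 = 1.
h = q_inv·(m₁ − m₂) mod p = 10·(6 − 1) mod 17 = 16.
m = m₂ + h·q = 1 + 16·29 = 465.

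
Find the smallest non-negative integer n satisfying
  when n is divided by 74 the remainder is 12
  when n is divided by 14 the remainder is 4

gcd(74, 14) = 2 and 2 | (4 − 12), so the pair is consistent; merging gives n ≡ 382 (mod 518), where 518 = lcm(74, 14).
The solution is unique modulo lcm(74, 14) = 518.

382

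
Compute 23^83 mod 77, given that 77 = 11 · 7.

67

Mod 11: 23 ≡ 1; by Fermat, exponent reduces to 83 mod 10 = 3; 1^3 ≡ 1 (mod 11).
Mod 7: 23 ≡ 2; by Fermat, exponent reduces to 83 mod 6 = 5; 2^5 ≡ 4 (mod 7).
Combine by CRT: x ≡ 1 (mod 11), x ≡ 4 (mod 7) ⇒ x ≡ 67 (mod 77).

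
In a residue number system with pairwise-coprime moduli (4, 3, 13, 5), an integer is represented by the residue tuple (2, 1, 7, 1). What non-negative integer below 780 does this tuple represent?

From x ≡ 2 (mod 4) write x = 2 + 4t. Substituting into x ≡ 1 (mod 3) gives 4t ≡ 2 (mod 3), and since 1⁻¹ ≡ 1 (mod 3), t ≡ 2. Hence x ≡ 2 + 4·2 = 10 (mod 12).
From x ≡ 10 (mod 12) write x = 10 + 12t. Substituting into x ≡ 7 (mod 13) gives 12t ≡ 10 (mod 13), and since 12⁻¹ ≡ 12 (mod 13), t ≡ 3. Hence x ≡ 10 + 12·3 = 46 (mod 156).
From x ≡ 46 (mod 156) write x = 46 + 156t. Substituting into x ≡ 1 (mod 5) gives 156t ≡ 0 (mod 5), and since 1⁻¹ ≡ 1 (mod 5), t ≡ 0. Hence x ≡ 46 + 156·0 = 46 (mod 780).

46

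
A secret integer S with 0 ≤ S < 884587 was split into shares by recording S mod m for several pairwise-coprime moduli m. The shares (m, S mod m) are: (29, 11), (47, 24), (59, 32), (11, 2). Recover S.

The moduli are pairwise coprime; N = 29·47·59·11 = 884587.
N/29 = 30503; 30503 ≡ 24 (mod 29); 24·23 ≡ 1, so inverse 23.
N/47 = 18821; 18821 ≡ 21 (mod 47); 21·9 ≡ 1, so inverse 9.
N/59 = 14993; 14993 ≡ 7 (mod 59); 7·17 ≡ 1, so inverse 17.
N/11 = 80417; 80417 ≡ 7 (mod 11); 7·8 ≡ 1, so inverse 8.
S ≡ 11·30503·23 + 24·18821·9 + 32·14993·17 + 2·80417·8 = 21225459.
21225459 mod 884587 = 879958.

879958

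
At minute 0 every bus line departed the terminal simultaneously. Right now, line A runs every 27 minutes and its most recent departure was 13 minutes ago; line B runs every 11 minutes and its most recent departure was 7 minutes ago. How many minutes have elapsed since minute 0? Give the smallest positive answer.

Combine the congruences pairwise.
From t ≡ 13 (mod 27) write t = 13 + 27s. Substituting into t ≡ 7 (mod 11) gives 27s ≡ 5 (mod 11), and since 5⁻¹ ≡ 9 (mod 11), s ≡ 1. Hence t ≡ 13 + 27·1 = 40 (mod 297).

40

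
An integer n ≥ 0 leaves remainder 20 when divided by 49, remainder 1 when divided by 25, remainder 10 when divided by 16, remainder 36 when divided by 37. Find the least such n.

661226

The moduli are pairwise coprime; M = 49·25·16·37 = 725200.
M/49 = 14800; 14800 ≡ 2 (mod 49); 2·25 ≡ 1, so inverse 25.
M/25 = 29008; 29008 ≡ 8 (mod 25); 8·22 ≡ 1, so inverse 22.
M/16 = 45325; 45325 ≡ 13 (mod 16); 13·5 ≡ 1, so inverse 5.
M/37 = 19600; 19600 ≡ 27 (mod 37); 27·11 ≡ 1, so inverse 11.
n ≡ 20·14800·25 + 1·29008·22 + 10·45325·5 + 36·19600·11 = 18066026.
18066026 mod 725200 = 661226.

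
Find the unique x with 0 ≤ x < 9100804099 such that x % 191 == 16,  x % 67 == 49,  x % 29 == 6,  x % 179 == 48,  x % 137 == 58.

From x ≡ 16 (mod 191) write x = 16 + 191t. Substituting into x ≡ 49 (mod 67) gives 191t ≡ 33 (mod 67), and since 57⁻¹ ≡ 20 (mod 67), t ≡ 57. Hence x ≡ 16 + 191·57 = 10903 (mod 12797).
From x ≡ 10903 (mod 12797) write x = 10903 + 12797t. Substituting into x ≡ 6 (mod 29) gives 12797t ≡ 7 (mod 29), and since 8⁻¹ ≡ 11 (mod 29), t ≡ 19. Hence x ≡ 10903 + 12797·19 = 254046 (mod 371113).
From x ≡ 254046 (mod 371113) write x = 254046 + 371113t. Substituting into x ≡ 48 (mod 179) gives 371113t ≡ 3 (mod 179), and since 46⁻¹ ≡ 144 (mod 179), t ≡ 74. Hence x ≡ 254046 + 371113·74 = 27716408 (mod 66429227).
From x ≡ 27716408 (mod 66429227) write x = 27716408 + 66429227t. Substituting into x ≡ 58 (mod 137) gives 66429227t ≡ 120 (mod 137), and since 119⁻¹ ≡ 38 (mod 137), t ≡ 39. Hence x ≡ 27716408 + 66429227·39 = 2618456261 (mod 9100804099).

2618456261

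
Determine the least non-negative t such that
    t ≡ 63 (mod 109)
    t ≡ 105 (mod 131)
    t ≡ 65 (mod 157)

1943097

From t ≡ 63 (mod 109) write t = 63 + 109s. Substituting into t ≡ 105 (mod 131) gives 109s ≡ 42 (mod 131), and since 109⁻¹ ≡ 125 (mod 131), s ≡ 10. Hence t ≡ 63 + 109·10 = 1153 (mod 14279).
From t ≡ 1153 (mod 14279) write t = 1153 + 14279s. Substituting into t ≡ 65 (mod 157) gives 14279s ≡ 11 (mod 157), and since 149⁻¹ ≡ 98 (mod 157), s ≡ 136. Hence t ≡ 1153 + 14279·136 = 1943097 (mod 2241803).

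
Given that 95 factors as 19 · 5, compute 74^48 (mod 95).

Mod 19: 74 ≡ 17; by Fermat, exponent reduces to 48 mod 18 = 12; 17^12 ≡ 11 (mod 19).
Mod 5: 74 ≡ 4; since 4 | 48, by Fermat 4^48 ≡ 1 (mod 5).
Combine by CRT: x ≡ 11 (mod 19), x ≡ 1 (mod 5) ⇒ x ≡ 11 (mod 95).

11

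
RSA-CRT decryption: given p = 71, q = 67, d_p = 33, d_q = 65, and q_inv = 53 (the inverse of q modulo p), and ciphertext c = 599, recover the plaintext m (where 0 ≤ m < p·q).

2797

m₁ = c^(d_p) mod p: c ≡ 31 (mod 71), and 31^33 mod 71 = 28.
m₂ = c^(d_q) mod q: c ≡ 63 (mod 67), and 63^65 mod 67 = 50.
h = q_inv·(m₁ − m₂) mod p = 53·(28 − 50) mod 71 = 41.
m = m₂ + h·q = 50 + 41·67 = 2797.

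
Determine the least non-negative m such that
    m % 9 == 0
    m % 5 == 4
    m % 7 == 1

From m ≡ 0 (mod 9) write m = 0 + 9t. Substituting into m ≡ 4 (mod 5) gives 9t ≡ 4 (mod 5), and since 4⁻¹ ≡ 4 (mod 5), t ≡ 1. Hence m ≡ 0 + 9·1 = 9 (mod 45).
From m ≡ 9 (mod 45) write m = 9 + 45t. Substituting into m ≡ 1 (mod 7) gives 45t ≡ 6 (mod 7), and since 3⁻¹ ≡ 5 (mod 7), t ≡ 2. Hence m ≡ 9 + 45·2 = 99 (mod 315).

99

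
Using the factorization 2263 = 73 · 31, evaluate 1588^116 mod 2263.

Mod 73: 1588 ≡ 55; by Fermat, exponent reduces to 116 mod 72 = 44; 55^44 ≡ 4 (mod 73).
Mod 31: 1588 ≡ 7; by Fermat, exponent reduces to 116 mod 30 = 26; 7^26 ≡ 20 (mod 31).
Combine by CRT: x ≡ 4 (mod 73), x ≡ 20 (mod 31) ⇒ x ≡ 1756 (mod 2263).

1756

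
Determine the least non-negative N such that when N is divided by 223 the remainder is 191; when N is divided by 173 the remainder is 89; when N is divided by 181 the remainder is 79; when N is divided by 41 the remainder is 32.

The moduli are pairwise coprime; M = 223·173·181·41 = 286294759.
M/223 = 1283833; 1283833 ≡ 22 (mod 223); 22·71 ≡ 1, so inverse 71.
M/173 = 1654883; 1654883 ≡ 138 (mod 173); 138·84 ≡ 1, so inverse 84.
M/181 = 1581739; 1581739 ≡ 161 (mod 181); 161·9 ≡ 1, so inverse 9.
M/41 = 6982799; 6982799 ≡ 7 (mod 41); 7·6 ≡ 1, so inverse 6.
N ≡ 191·1283833·71 + 89·1654883·84 + 79·1581739·9 + 32·6982799·6 = 32247278458.
32247278458 mod 286294759 = 182265450.

182265450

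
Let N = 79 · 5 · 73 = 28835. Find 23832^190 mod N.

12239

Mod 79: 23832 ≡ 53; by Fermat, exponent reduces to 190 mod 78 = 34; 53^34 ≡ 73 (mod 79).
Mod 5: 23832 ≡ 2; by Fermat, exponent reduces to 190 mod 4 = 2; 2^2 ≡ 4 (mod 5).
Mod 73: 23832 ≡ 34; by Fermat, exponent reduces to 190 mod 72 = 46; 34^46 ≡ 48 (mod 73).
Combine by CRT: x ≡ 73 (mod 79), x ≡ 4 (mod 5), x ≡ 48 (mod 73) ⇒ x ≡ 12239 (mod 28835).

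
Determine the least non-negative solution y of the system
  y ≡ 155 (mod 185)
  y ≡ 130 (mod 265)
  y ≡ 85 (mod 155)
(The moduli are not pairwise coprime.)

156480

Combine the congruences pairwise.
gcd(185, 265) = 5 and 5 | (130 − 155), so the pair is consistent; merging gives y ≡ 9405 (mod 9805), where 9805 = lcm(185, 265).
gcd(9805, 155) = 5 and 5 | (85 − 9405), so the pair is consistent; merging gives y ≡ 156480 (mod 303955), where 303955 = lcm(9805, 155).
The solution is unique modulo lcm(185, 265, 155) = 303955.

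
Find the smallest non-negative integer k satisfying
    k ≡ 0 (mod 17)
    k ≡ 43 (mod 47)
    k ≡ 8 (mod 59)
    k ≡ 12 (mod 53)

The moduli are pairwise coprime; N = 17·47·59·53 = 2498473.
N/17 = 146969; 146969 ≡ 4 (mod 17); 4·13 ≡ 1, so inverse 13.
N/47 = 53159; 53159 ≡ 2 (mod 47); 2·24 ≡ 1, so inverse 24.
N/59 = 42347; 42347 ≡ 44 (mod 59); 44·55 ≡ 1, so inverse 55.
N/53 = 47141; 47141 ≡ 24 (mod 53); 24·42 ≡ 1, so inverse 42.
k ≡ 0·146969·13 + 43·53159·24 + 8·42347·55 + 12·47141·42 = 97251832.
97251832 mod 2498473 = 2309858.

2309858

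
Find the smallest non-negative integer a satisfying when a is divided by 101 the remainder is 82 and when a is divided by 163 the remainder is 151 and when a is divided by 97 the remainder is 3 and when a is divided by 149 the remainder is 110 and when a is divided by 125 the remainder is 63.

5558813438

The moduli are pairwise coprime; N = 101·163·97·149·125 = 29742467375.
N/101 = 294479875; 294479875 ≡ 33 (mod 101); 33·49 ≡ 1, so inverse 49.
N/163 = 182469125; 182469125 ≡ 79 (mod 163); 79·130 ≡ 1, so inverse 130.
N/97 = 306623375; 306623375 ≡ 70 (mod 97); 70·79 ≡ 1, so inverse 79.
N/149 = 199613875; 199613875 ≡ 65 (mod 149); 65·94 ≡ 1, so inverse 94.
N/125 = 237939739; 237939739 ≡ 114 (mod 125); 114·34 ≡ 1, so inverse 34.
a ≡ 82·294479875·49 + 151·182469125·130 + 3·306623375·79 + 110·199613875·94 + 63·237939739·34 = 7411433189813.
7411433189813 mod 29742467375 = 5558813438.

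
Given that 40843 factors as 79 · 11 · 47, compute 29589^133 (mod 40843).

33494

Mod 79: 29589 ≡ 43; by Fermat, exponent reduces to 133 mod 78 = 55; 43^55 ≡ 77 (mod 79).
Mod 11: 29589 ≡ 10; by Fermat, exponent reduces to 133 mod 10 = 3; 10^3 ≡ 10 (mod 11).
Mod 47: 29589 ≡ 26; by Fermat, exponent reduces to 133 mod 46 = 41; 26^41 ≡ 30 (mod 47).
Combine by CRT: x ≡ 77 (mod 79), x ≡ 10 (mod 11), x ≡ 30 (mod 47) ⇒ x ≡ 33494 (mod 40843).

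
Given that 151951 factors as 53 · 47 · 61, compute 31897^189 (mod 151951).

Mod 53: 31897 ≡ 44; by Fermat, exponent reduces to 189 mod 52 = 33; 44^33 ≡ 16 (mod 53).
Mod 47: 31897 ≡ 31; by Fermat, exponent reduces to 189 mod 46 = 5; 31^5 ≡ 41 (mod 47).
Mod 61: 31897 ≡ 55; by Fermat, exponent reduces to 189 mod 60 = 9; 55^9 ≡ 53 (mod 61).
Combine by CRT: x ≡ 16 (mod 53), x ≡ 41 (mod 47), x ≡ 53 (mod 61) ⇒ x ≡ 13107 (mod 151951).

13107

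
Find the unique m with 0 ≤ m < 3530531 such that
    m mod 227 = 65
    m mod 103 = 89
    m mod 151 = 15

2445309

The moduli are pairwise coprime; N = 227·103·151 = 3530531.
N/227 = 15553; 15553 ≡ 117 (mod 227); 117·130 ≡ 1, so inverse 130.
N/103 = 34277; 34277 ≡ 81 (mod 103); 81·14 ≡ 1, so inverse 14.
N/151 = 23381; 23381 ≡ 127 (mod 151); 127·44 ≡ 1, so inverse 44.
m ≡ 65·15553·130 + 89·34277·14 + 15·23381·44 = 189563452.
189563452 mod 3530531 = 2445309.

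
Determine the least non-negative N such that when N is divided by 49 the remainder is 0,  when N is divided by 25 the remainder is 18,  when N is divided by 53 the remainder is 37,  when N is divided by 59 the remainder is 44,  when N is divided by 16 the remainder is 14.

21363118

From N ≡ 0 (mod 49) write N = 0 + 49t. Substituting into N ≡ 18 (mod 25) gives 49t ≡ 18 (mod 25), and since 24⁻¹ ≡ 24 (mod 25), t ≡ 7. Hence N ≡ 0 + 49·7 = 343 (mod 1225).
From N ≡ 343 (mod 1225) write N = 343 + 1225t. Substituting into N ≡ 37 (mod 53) gives 1225t ≡ 12 (mod 53), and since 6⁻¹ ≡ 9 (mod 53), t ≡ 2. Hence N ≡ 343 + 1225·2 = 2793 (mod 64925).
From N ≡ 2793 (mod 64925) write N = 2793 + 64925t. Substituting into N ≡ 44 (mod 59) gives 64925t ≡ 24 (mod 59), and since 25⁻¹ ≡ 26 (mod 59), t ≡ 34. Hence N ≡ 2793 + 64925·34 = 2210243 (mod 3830575).
From N ≡ 2210243 (mod 3830575) write N = 2210243 + 3830575t. Substituting into N ≡ 14 (mod 16) gives 3830575t ≡ 11 (mod 16), and since 15⁻¹ ≡ 15 (mod 16), t ≡ 5. Hence N ≡ 2210243 + 3830575·5 = 21363118 (mod 61289200).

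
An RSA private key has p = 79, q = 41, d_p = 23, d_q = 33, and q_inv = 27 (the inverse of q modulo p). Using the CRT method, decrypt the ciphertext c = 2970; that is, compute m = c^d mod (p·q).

m₁ = c^(d_p) mod p: c ≡ 47 (mod 79), and 47^23 mod 79 = 59.
m₂ = c^(d_q) mod q: c ≡ 18 (mod 41), and 18^33 mod 41 = 10.
h = q_inv·(m₁ − m₂) mod p = 27·(59 − 10) mod 79 = 59.
m = m₂ + h·q = 10 + 59·41 = 2429.

2429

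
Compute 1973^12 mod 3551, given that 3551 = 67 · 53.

Mod 67: 1973 ≡ 30; 30^12 ≡ 1 (mod 67).
Mod 53: 1973 ≡ 12; 12^12 ≡ 24 (mod 53).
Combine by CRT: x ≡ 1 (mod 67), x ≡ 24 (mod 53) ⇒ x ≡ 872 (mod 3551).

872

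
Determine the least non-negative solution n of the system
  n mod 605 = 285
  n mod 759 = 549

11175

gcd(605, 759) = 11 and 11 | (549 − 285), so the pair is consistent; merging gives n ≡ 11175 (mod 41745), where 41745 = lcm(605, 759).
The solution is unique modulo lcm(605, 759) = 41745.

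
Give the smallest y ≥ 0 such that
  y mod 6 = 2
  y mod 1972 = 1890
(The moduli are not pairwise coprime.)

Combine the congruences pairwise.
gcd(6, 1972) = 2 and 2 | (1890 − 2), so the pair is consistent; merging gives y ≡ 5834 (mod 5916), where 5916 = lcm(6, 1972).
The solution is unique modulo lcm(6, 1972) = 5916.

5834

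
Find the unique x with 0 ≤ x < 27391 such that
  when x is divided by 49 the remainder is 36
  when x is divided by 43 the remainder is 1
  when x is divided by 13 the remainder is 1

7827

The moduli are pairwise coprime; N = 49·43·13 = 27391.
N/49 = 559; 559 ≡ 20 (mod 49); 20·27 ≡ 1, so inverse 27.
N/43 = 637; 637 ≡ 35 (mod 43); 35·16 ≡ 1, so inverse 16.
N/13 = 2107; 2107 ≡ 1 (mod 13), inverse 1.
x ≡ 36·559·27 + 1·637·16 + 1·2107·1 = 555647.
555647 mod 27391 = 7827.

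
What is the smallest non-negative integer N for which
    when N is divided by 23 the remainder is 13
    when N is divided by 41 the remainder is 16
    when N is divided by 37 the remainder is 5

25313

The moduli are pairwise coprime; M = 23·41·37 = 34891.
M/23 = 1517; 1517 ≡ 22 (mod 23); 22·22 ≡ 1, so inverse 22.
M/41 = 851; 851 ≡ 31 (mod 41); 31·4 ≡ 1, so inverse 4.
M/37 = 943; 943 ≡ 18 (mod 37); 18·35 ≡ 1, so inverse 35.
N ≡ 13·1517·22 + 16·851·4 + 5·943·35 = 653351.
653351 mod 34891 = 25313.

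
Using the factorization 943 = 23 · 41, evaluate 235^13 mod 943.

895

Mod 23: 235 ≡ 5; 5^13 ≡ 21 (mod 23).
Mod 41: 235 ≡ 30; 30^13 ≡ 34 (mod 41).
Combine by CRT: x ≡ 21 (mod 23), x ≡ 34 (mod 41) ⇒ x ≡ 895 (mod 943).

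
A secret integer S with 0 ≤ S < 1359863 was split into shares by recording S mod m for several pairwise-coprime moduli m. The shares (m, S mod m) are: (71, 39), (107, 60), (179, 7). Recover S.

732475

The moduli are pairwise coprime; N = 71·107·179 = 1359863.
N/71 = 19153; 19153 ≡ 54 (mod 71); 54·25 ≡ 1, so inverse 25.
N/107 = 12709; 12709 ≡ 83 (mod 107); 83·49 ≡ 1, so inverse 49.
N/179 = 7597; 7597 ≡ 79 (mod 179); 79·34 ≡ 1, so inverse 34.
S ≡ 39·19153·25 + 60·12709·49 + 7·7597·34 = 57846721.
57846721 mod 1359863 = 732475.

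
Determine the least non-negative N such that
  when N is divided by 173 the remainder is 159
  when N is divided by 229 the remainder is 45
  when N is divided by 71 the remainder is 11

The moduli are pairwise coprime; M = 173·229·71 = 2812807.
M/173 = 16259; 16259 ≡ 170 (mod 173); 170·115 ≡ 1, so inverse 115.
M/229 = 12283; 12283 ≡ 146 (mod 229); 146·80 ≡ 1, so inverse 80.
M/71 = 39617; 39617 ≡ 70 (mod 71); 70·70 ≡ 1, so inverse 70.
N ≡ 159·16259·115 + 45·12283·80 + 11·39617·70 = 372019705.
372019705 mod 2812807 = 729181.

729181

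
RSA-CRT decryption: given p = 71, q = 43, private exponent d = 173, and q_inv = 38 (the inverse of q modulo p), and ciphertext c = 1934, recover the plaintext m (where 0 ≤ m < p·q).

d_p = d mod (p−1) = 173 mod 70 = 33; d_q = d mod (q−1) = 5.
m₁ = c^(d_p) mod p: c ≡ 17 (mod 71), and 17^33 mod 71 = 14.
m₂ = c^(d_q) mod q: c ≡ 42 (mod 43), and 42^5 mod 43 = 42.
h = q_inv·(m₁ − m₂) mod p = 38·(14 − 42) mod 71 = 1.
m = m₂ + h·q = 42 + 1·43 = 85.

85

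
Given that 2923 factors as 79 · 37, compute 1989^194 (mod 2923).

Mod 79: 1989 ≡ 14; by Fermat, exponent reduces to 194 mod 78 = 38; 14^38 ≡ 62 (mod 79).
Mod 37: 1989 ≡ 28; by Fermat, exponent reduces to 194 mod 36 = 14; 28^14 ≡ 34 (mod 37).
Combine by CRT: x ≡ 62 (mod 79), x ≡ 34 (mod 37) ⇒ x ≡ 1958 (mod 2923).

1958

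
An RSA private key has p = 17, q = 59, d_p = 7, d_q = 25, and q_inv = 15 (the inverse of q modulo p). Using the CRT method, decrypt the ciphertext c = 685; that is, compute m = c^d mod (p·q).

m₁ = c^(d_p) mod p: c ≡ 5 (mod 17), and 5^7 mod 17 = 10.
m₂ = c^(d_q) mod q: c ≡ 36 (mod 59), and 36^25 mod 59 = 15.
h = q_inv·(m₁ − m₂) mod p = 15·(10 − 15) mod 17 = 10.
m = m₂ + h·q = 15 + 10·59 = 605.

605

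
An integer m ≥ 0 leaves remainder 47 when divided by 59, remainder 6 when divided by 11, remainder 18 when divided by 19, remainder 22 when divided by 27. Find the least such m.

From m ≡ 47 (mod 59) write m = 47 + 59t. Substituting into m ≡ 6 (mod 11) gives 59t ≡ 3 (mod 11), and since 4⁻¹ ≡ 3 (mod 11), t ≡ 9. Hence m ≡ 47 + 59·9 = 578 (mod 649).
From m ≡ 578 (mod 649) write m = 578 + 649t. Substituting into m ≡ 18 (mod 19) gives 649t ≡ 10 (mod 19), and since 3⁻¹ ≡ 13 (mod 19), t ≡ 16. Hence m ≡ 578 + 649·16 = 10962 (mod 12331).
From m ≡ 10962 (mod 12331) write m = 10962 + 12331t. Substituting into m ≡ 22 (mod 27) gives 12331t ≡ 22 (mod 27), and since 19⁻¹ ≡ 10 (mod 27), t ≡ 4. Hence m ≡ 10962 + 12331·4 = 60286 (mod 332937).

60286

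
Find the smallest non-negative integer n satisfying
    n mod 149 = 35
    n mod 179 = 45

17766

From n ≡ 35 (mod 149) write n = 35 + 149t. Substituting into n ≡ 45 (mod 179) gives 149t ≡ 10 (mod 179), and since 149⁻¹ ≡ 173 (mod 179), t ≡ 119. Hence n ≡ 35 + 149·119 = 17766 (mod 26671).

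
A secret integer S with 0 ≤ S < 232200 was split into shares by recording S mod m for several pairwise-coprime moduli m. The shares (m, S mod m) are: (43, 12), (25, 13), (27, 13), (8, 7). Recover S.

The moduli are pairwise coprime; N = 43·25·27·8 = 232200.
N/43 = 5400; 5400 ≡ 25 (mod 43); 25·31 ≡ 1, so inverse 31.
N/25 = 9288; 9288 ≡ 13 (mod 25); 13·2 ≡ 1, so inverse 2.
N/27 = 8600; 8600 ≡ 14 (mod 27); 14·2 ≡ 1, so inverse 2.
N/8 = 29025; 29025 ≡ 1 (mod 8), inverse 1.
S ≡ 12·5400·31 + 13·9288·2 + 13·8600·2 + 7·29025·1 = 2677063.
2677063 mod 232200 = 122863.

122863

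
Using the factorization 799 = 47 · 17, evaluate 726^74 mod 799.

Mod 47: 726 ≡ 21; by Fermat, exponent reduces to 74 mod 46 = 28; 21^28 ≡ 36 (mod 47).
Mod 17: 726 ≡ 12; by Fermat, exponent reduces to 74 mod 16 = 10; 12^10 ≡ 9 (mod 17).
Combine by CRT: x ≡ 36 (mod 47), x ≡ 9 (mod 17) ⇒ x ≡ 553 (mod 799).

553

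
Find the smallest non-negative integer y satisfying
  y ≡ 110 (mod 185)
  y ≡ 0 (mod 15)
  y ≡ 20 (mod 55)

4365

gcd(185, 15) = 5 and 5 | (0 − 110), so the pair is consistent; merging gives y ≡ 480 (mod 555), where 555 = lcm(185, 15).
gcd(555, 55) = 5 and 5 | (20 − 480), so the pair is consistent; merging gives y ≡ 4365 (mod 6105), where 6105 = lcm(555, 55).
The solution is unique modulo lcm(185, 15, 55) = 6105.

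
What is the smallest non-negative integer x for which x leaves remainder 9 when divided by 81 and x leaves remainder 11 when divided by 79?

From x ≡ 9 (mod 81) write x = 9 + 81t. Substituting into x ≡ 11 (mod 79) gives 81t ≡ 2 (mod 79), and since 2⁻¹ ≡ 40 (mod 79), t ≡ 1. Hence x ≡ 9 + 81·1 = 90 (mod 6399).

90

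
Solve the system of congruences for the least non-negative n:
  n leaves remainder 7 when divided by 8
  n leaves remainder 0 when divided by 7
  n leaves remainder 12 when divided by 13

623

From n ≡ 7 (mod 8) write n = 7 + 8t. Substituting into n ≡ 0 (mod 7) gives 8t ≡ 0 (mod 7), and since 1⁻¹ ≡ 1 (mod 7), t ≡ 0. Hence n ≡ 7 + 8·0 = 7 (mod 56).
From n ≡ 7 (mod 56) write n = 7 + 56t. Substituting into n ≡ 12 (mod 13) gives 56t ≡ 5 (mod 13), and since 4⁻¹ ≡ 10 (mod 13), t ≡ 11. Hence n ≡ 7 + 56·11 = 623 (mod 728).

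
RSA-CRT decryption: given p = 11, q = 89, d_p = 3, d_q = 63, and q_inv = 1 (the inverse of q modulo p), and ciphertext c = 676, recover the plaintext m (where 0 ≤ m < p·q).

939

m₁ = c^(d_p) mod p: c ≡ 5 (mod 11), and 5^3 mod 11 = 4.
m₂ = c^(d_q) mod q: c ≡ 53 (mod 89), and 53^63 mod 89 = 49.
h = q_inv·(m₁ − m₂) mod p = 1·(4 − 49) mod 11 = 10.
m = m₂ + h·q = 49 + 10·89 = 939.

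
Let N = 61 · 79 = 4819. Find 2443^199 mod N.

Mod 61: 2443 ≡ 3; by Fermat, exponent reduces to 199 mod 60 = 19; 3^19 ≡ 41 (mod 61).
Mod 79: 2443 ≡ 73; by Fermat, exponent reduces to 199 mod 78 = 43; 73^43 ≡ 32 (mod 79).
Combine by CRT: x ≡ 41 (mod 61), x ≡ 32 (mod 79) ⇒ x ≡ 2481 (mod 4819).

2481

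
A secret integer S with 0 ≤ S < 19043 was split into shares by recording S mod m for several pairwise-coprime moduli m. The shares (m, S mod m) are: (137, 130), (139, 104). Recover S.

From S ≡ 130 (mod 137) write S = 130 + 137t. Substituting into S ≡ 104 (mod 139) gives 137t ≡ 113 (mod 139), and since 137⁻¹ ≡ 69 (mod 139), t ≡ 13. Hence S ≡ 130 + 137·13 = 1911 (mod 19043).

1911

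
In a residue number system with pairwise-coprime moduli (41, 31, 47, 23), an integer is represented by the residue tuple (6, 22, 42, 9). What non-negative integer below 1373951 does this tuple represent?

196314

From x ≡ 6 (mod 41) write x = 6 + 41t. Substituting into x ≡ 22 (mod 31) gives 41t ≡ 16 (mod 31), and since 10⁻¹ ≡ 28 (mod 31), t ≡ 14. Hence x ≡ 6 + 41·14 = 580 (mod 1271).
From x ≡ 580 (mod 1271) write x = 580 + 1271t. Substituting into x ≡ 42 (mod 47) gives 1271t ≡ 26 (mod 47), and since 2⁻¹ ≡ 24 (mod 47), t ≡ 13. Hence x ≡ 580 + 1271·13 = 17103 (mod 59737).
From x ≡ 17103 (mod 59737) write x = 17103 + 59737t. Substituting into x ≡ 9 (mod 23) gives 59737t ≡ 18 (mod 23), and since 6⁻¹ ≡ 4 (mod 23), t ≡ 3. Hence x ≡ 17103 + 59737·3 = 196314 (mod 1373951).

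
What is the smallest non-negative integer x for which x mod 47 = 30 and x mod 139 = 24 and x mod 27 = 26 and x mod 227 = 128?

From x ≡ 30 (mod 47) write x = 30 + 47t. Substituting into x ≡ 24 (mod 139) gives 47t ≡ 133 (mod 139), and since 47⁻¹ ≡ 71 (mod 139), t ≡ 130. Hence x ≡ 30 + 47·130 = 6140 (mod 6533).
From x ≡ 6140 (mod 6533) write x = 6140 + 6533t. Substituting into x ≡ 26 (mod 27) gives 6533t ≡ 15 (mod 27), and since 26⁻¹ ≡ 26 (mod 27), t ≡ 12. Hence x ≡ 6140 + 6533·12 = 84536 (mod 176391).
From x ≡ 84536 (mod 176391) write x = 84536 + 176391t. Substituting into x ≡ 128 (mod 227) gives 176391t ≡ 36 (mod 227), and since 12⁻¹ ≡ 19 (mod 227), t ≡ 3. Hence x ≡ 84536 + 176391·3 = 613709 (mod 40040757).

613709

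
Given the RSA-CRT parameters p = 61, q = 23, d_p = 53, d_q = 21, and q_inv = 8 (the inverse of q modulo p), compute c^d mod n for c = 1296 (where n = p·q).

1245

m₁ = c^(d_p) mod p: c ≡ 15 (mod 61), and 15^53 mod 61 = 25.
m₂ = c^(d_q) mod q: c ≡ 8 (mod 23), and 8^21 mod 23 = 3.
h = q_inv·(m₁ − m₂) mod p = 8·(25 − 3) mod 61 = 54.
m = m₂ + h·q = 3 + 54·23 = 1245.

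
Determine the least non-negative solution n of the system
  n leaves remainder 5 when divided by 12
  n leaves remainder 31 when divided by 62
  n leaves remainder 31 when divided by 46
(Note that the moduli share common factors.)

1457

gcd(12, 62) = 2 and 2 | (31 − 5), so the pair is consistent; merging gives n ≡ 341 (mod 372), where 372 = lcm(12, 62).
gcd(372, 46) = 2 and 2 | (31 − 341), so the pair is consistent; merging gives n ≡ 1457 (mod 8556), where 8556 = lcm(372, 46).
The solution is unique modulo lcm(12, 62, 46) = 8556.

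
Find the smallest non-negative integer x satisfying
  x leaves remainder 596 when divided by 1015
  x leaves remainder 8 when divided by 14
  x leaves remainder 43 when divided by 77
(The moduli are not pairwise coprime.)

gcd(1015, 14) = 7 and 7 | (8 − 596), so the pair is consistent; merging gives x ≡ 596 (mod 2030), where 2030 = lcm(1015, 14).
gcd(2030, 77) = 7 and 7 | (43 − 596), so the pair is consistent; merging gives x ≡ 10746 (mod 22330), where 22330 = lcm(2030, 77).
The solution is unique modulo lcm(1015, 14, 77) = 22330.

10746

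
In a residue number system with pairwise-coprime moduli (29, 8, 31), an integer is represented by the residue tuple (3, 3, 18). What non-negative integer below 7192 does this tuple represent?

From x ≡ 3 (mod 29) write x = 3 + 29t. Substituting into x ≡ 3 (mod 8) gives 29t ≡ 0 (mod 8), and since 5⁻¹ ≡ 5 (mod 8), t ≡ 0. Hence x ≡ 3 + 29·0 = 3 (mod 232).
From x ≡ 3 (mod 232) write x = 3 + 232t. Substituting into x ≡ 18 (mod 31) gives 232t ≡ 15 (mod 31), and since 15⁻¹ ≡ 29 (mod 31), t ≡ 1. Hence x ≡ 3 + 232·1 = 235 (mod 7192).

235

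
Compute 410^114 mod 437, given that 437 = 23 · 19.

Mod 23: 410 ≡ 19; by Fermat, exponent reduces to 114 mod 22 = 4; 19^4 ≡ 3 (mod 23).
Mod 19: 410 ≡ 11; by Fermat, exponent reduces to 114 mod 18 = 6; 11^6 ≡ 1 (mod 19).
Combine by CRT: x ≡ 3 (mod 23), x ≡ 1 (mod 19) ⇒ x ≡ 210 (mod 437).

210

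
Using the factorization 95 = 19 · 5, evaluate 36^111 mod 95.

11

Mod 19: 36 ≡ 17; by Fermat, exponent reduces to 111 mod 18 = 3; 17^3 ≡ 11 (mod 19).
Mod 5: 36 ≡ 1; by Fermat, exponent reduces to 111 mod 4 = 3; 1^3 ≡ 1 (mod 5).
Combine by CRT: x ≡ 11 (mod 19), x ≡ 1 (mod 5) ⇒ x ≡ 11 (mod 95).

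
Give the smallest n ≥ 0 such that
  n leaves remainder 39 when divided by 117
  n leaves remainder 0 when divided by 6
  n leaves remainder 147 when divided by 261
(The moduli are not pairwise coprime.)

Combine the congruences pairwise.
gcd(117, 6) = 3 and 3 | (0 − 39), so the pair is consistent; merging gives n ≡ 156 (mod 234), where 234 = lcm(117, 6).
gcd(234, 261) = 9 and 9 | (147 − 156), so the pair is consistent; merging gives n ≡ 2496 (mod 6786), where 6786 = lcm(234, 261).
The solution is unique modulo lcm(117, 6, 261) = 6786.

2496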